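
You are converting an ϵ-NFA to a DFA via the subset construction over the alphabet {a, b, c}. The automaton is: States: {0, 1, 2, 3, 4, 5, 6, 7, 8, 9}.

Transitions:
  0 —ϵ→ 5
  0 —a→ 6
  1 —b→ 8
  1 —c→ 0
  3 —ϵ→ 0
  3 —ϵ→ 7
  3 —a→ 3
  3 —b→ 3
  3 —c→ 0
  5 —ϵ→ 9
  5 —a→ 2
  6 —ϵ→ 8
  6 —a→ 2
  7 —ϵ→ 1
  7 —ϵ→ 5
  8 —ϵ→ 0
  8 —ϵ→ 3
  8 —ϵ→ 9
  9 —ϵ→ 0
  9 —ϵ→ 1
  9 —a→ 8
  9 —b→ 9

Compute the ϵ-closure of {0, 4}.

{0, 1, 4, 5, 9}

Start with {0, 4}.
From 0 via ϵ: add 5.
From 5 via ϵ: add 9.
From 9 via ϵ: add 1.
No new states can be added; the closed set is {0, 1, 4, 5, 9}.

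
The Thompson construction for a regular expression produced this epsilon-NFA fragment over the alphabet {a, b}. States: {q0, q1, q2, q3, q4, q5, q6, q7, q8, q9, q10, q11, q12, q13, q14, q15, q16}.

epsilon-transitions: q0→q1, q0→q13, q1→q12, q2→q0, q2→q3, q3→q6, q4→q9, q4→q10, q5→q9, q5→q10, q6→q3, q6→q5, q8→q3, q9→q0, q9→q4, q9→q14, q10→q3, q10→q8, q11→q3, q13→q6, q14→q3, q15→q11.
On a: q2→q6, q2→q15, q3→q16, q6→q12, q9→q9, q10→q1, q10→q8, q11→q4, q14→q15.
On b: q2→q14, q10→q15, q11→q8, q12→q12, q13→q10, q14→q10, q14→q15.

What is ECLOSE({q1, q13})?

Start with {q1, q13}.
From q1 via epsilon: add q12.
From q13 via epsilon: add q6.
From q6 via epsilon: add q3, q5.
From q5 via epsilon: add q9, q10.
From q9 via epsilon: add q0, q4, q14.
From q10 via epsilon: add q8.
No new states can be added; the closed set is {q0, q1, q3, q4, q5, q6, q8, q9, q10, q12, q13, q14}.

{q0, q1, q3, q4, q5, q6, q8, q9, q10, q12, q13, q14}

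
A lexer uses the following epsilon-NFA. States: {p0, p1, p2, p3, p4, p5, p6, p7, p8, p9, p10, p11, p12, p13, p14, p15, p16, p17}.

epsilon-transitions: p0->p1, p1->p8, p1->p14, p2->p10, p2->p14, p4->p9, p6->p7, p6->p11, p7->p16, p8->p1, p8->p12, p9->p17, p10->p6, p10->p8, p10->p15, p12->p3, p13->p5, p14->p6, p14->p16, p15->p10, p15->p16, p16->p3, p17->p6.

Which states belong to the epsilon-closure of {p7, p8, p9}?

Start with {p7, p8, p9}.
From p7 via epsilon: add p16.
From p8 via epsilon: add p1, p12.
From p9 via epsilon: add p17.
From p1 via epsilon: add p14.
From p12 via epsilon: add p3.
From p17 via epsilon: add p6.
From p6 via epsilon: add p11.
No new states can be added; the closed set is {p1, p3, p6, p7, p8, p9, p11, p12, p14, p16, p17}.

{p1, p3, p6, p7, p8, p9, p11, p12, p14, p16, p17}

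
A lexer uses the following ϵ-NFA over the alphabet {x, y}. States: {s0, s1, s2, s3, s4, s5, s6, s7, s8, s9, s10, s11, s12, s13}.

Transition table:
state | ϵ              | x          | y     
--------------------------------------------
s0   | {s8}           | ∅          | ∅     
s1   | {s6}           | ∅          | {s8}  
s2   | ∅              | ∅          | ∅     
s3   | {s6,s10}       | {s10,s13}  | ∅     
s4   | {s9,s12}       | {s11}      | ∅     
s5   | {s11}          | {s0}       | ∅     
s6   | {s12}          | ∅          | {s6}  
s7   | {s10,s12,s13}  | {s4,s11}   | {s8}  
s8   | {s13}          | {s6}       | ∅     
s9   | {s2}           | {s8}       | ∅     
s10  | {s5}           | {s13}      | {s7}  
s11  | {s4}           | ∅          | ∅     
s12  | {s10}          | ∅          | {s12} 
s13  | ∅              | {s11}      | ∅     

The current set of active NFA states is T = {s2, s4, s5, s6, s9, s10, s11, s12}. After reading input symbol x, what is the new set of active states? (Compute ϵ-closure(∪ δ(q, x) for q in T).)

{s0, s2, s4, s5, s8, s9, s10, s11, s12, s13}

s4 on x → {s11}.
s5 on x → {s0}.
s9 on x → {s8}.
s10 on x → {s13}.
No x-transition from s2, s6, s11, s12.
Union after reading x: {s0, s8, s11, s13}.
Now take the ϵ-closure:
From s11 via ϵ: add s4.
From s4 via ϵ: add s9, s12.
From s9 via ϵ: add s2.
From s12 via ϵ: add s10.
From s10 via ϵ: add s5.
No new states can be added; the closed set is {s0, s2, s4, s5, s8, s9, s10, s11, s12, s13}.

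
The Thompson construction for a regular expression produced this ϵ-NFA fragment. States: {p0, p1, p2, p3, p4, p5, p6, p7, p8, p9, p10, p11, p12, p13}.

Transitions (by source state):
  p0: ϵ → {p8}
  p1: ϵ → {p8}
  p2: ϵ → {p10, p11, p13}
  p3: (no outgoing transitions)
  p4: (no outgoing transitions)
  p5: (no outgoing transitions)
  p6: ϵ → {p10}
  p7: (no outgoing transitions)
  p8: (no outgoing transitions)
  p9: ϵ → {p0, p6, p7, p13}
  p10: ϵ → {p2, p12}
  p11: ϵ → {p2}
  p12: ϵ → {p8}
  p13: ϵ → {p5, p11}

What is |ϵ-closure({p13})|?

Start with {p13}.
From p13 via ϵ: add p5, p11.
From p11 via ϵ: add p2.
From p2 via ϵ: add p10.
From p10 via ϵ: add p12.
From p12 via ϵ: add p8.
ϵ-closure = {p2, p5, p8, p10, p11, p12, p13}, which has 7 states.

7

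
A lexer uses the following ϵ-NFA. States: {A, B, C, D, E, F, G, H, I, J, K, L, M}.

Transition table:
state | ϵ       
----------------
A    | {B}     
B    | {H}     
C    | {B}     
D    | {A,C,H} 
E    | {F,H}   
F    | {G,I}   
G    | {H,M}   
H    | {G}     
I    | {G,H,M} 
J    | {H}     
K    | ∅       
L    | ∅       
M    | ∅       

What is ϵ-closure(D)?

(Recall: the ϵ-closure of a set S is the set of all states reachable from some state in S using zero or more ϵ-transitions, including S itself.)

Start with {D}.
From D via ϵ: add A, C, H.
From A via ϵ: add B.
From H via ϵ: add G.
From G via ϵ: add M.
No new states can be added; the closed set is {A, B, C, D, G, H, M}.

{A, B, C, D, G, H, M}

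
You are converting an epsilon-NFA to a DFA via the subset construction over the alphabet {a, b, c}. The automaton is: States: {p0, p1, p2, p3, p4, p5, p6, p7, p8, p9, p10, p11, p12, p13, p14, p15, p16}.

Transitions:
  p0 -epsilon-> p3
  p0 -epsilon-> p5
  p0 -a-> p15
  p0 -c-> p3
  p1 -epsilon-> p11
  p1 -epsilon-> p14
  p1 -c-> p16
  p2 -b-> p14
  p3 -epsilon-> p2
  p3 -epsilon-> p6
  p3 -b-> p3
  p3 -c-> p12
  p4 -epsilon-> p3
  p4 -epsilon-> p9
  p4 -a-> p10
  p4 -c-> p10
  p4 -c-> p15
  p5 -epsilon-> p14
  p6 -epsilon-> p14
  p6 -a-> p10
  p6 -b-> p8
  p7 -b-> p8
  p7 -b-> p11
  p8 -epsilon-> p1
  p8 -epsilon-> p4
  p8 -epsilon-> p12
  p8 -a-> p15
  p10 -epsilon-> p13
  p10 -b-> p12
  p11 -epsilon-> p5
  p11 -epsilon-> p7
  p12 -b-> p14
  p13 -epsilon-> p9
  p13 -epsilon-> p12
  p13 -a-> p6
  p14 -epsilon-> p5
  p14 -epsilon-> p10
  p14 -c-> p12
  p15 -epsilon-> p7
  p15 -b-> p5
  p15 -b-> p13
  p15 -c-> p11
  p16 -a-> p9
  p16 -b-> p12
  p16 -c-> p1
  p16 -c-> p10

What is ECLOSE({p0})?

{p0, p2, p3, p5, p6, p9, p10, p12, p13, p14}

Start with {p0}.
From p0 via epsilon: add p3, p5.
From p3 via epsilon: add p2, p6.
From p5 via epsilon: add p14.
From p14 via epsilon: add p10.
From p10 via epsilon: add p13.
From p13 via epsilon: add p9, p12.
No new states can be added; the closed set is {p0, p2, p3, p5, p6, p9, p10, p12, p13, p14}.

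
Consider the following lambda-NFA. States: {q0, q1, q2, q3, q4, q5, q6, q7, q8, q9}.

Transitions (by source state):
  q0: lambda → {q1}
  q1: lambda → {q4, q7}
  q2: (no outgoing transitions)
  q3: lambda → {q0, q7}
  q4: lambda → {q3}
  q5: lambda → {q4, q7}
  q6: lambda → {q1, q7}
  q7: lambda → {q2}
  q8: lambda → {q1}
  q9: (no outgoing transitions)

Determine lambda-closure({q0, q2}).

Start with {q0, q2}.
From q0 via lambda: add q1.
From q1 via lambda: add q4, q7.
From q4 via lambda: add q3.
No new states can be added; the closed set is {q0, q1, q2, q3, q4, q7}.

{q0, q1, q2, q3, q4, q7}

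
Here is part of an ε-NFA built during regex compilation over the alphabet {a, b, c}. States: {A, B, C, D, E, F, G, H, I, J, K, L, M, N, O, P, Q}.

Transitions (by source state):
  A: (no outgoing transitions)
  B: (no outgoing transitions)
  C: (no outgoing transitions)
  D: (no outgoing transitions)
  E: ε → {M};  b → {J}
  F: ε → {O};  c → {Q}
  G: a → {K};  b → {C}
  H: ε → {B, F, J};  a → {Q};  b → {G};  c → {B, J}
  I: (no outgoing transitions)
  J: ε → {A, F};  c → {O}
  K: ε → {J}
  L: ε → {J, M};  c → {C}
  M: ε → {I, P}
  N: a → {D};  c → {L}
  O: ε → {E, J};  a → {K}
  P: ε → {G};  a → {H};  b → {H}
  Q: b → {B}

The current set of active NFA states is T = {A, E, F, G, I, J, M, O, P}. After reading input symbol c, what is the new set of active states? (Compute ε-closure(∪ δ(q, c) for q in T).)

{A, E, F, G, I, J, M, O, P, Q}

F on c → {Q}.
J on c → {O}.
No c-transition from A, E, G, I, M, O, P.
Union after reading c: {O, Q}.
Now take the ε-closure:
From O via ε: add E, J.
From E via ε: add M.
From J via ε: add A, F.
From M via ε: add I, P.
From P via ε: add G.
No new states can be added; the closed set is {A, E, F, G, I, J, M, O, P, Q}.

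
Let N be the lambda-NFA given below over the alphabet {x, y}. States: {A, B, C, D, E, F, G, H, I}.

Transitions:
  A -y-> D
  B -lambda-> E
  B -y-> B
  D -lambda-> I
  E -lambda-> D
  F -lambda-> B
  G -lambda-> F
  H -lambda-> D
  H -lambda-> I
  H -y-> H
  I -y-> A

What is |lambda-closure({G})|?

6

Start with {G}.
From G via lambda: add F.
From F via lambda: add B.
From B via lambda: add E.
From E via lambda: add D.
From D via lambda: add I.
lambda-closure = {B, D, E, F, G, I}, which has 6 states.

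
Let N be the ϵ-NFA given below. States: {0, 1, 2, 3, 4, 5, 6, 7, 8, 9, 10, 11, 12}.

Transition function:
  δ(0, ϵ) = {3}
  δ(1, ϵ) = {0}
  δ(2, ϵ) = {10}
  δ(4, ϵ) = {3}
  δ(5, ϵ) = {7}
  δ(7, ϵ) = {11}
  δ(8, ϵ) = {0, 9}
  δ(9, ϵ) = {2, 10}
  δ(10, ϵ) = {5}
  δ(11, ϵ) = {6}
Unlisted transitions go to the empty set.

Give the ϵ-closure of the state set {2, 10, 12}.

{2, 5, 6, 7, 10, 11, 12}

Start with {2, 10, 12}.
From 10 via ϵ: add 5.
From 5 via ϵ: add 7.
From 7 via ϵ: add 11.
From 11 via ϵ: add 6.
No new states can be added; the closed set is {2, 5, 6, 7, 10, 11, 12}.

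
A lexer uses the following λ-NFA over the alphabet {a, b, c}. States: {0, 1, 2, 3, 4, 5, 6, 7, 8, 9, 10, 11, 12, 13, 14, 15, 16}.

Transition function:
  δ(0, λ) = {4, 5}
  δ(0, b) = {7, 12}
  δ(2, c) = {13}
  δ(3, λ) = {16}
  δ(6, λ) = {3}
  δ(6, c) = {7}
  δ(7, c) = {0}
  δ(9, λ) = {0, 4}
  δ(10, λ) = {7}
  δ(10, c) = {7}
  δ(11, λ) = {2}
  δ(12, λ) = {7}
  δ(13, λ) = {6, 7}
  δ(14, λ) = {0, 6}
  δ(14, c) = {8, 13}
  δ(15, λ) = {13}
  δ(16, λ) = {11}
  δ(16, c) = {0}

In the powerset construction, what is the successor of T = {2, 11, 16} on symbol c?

{0, 2, 3, 4, 5, 6, 7, 11, 13, 16}

2 on c → {13}.
16 on c → {0}.
No c-transition from 11.
Union after reading c: {0, 13}.
Now take the λ-closure:
From 0 via λ: add 4, 5.
From 13 via λ: add 6, 7.
From 6 via λ: add 3.
From 3 via λ: add 16.
From 16 via λ: add 11.
From 11 via λ: add 2.
No new states can be added; the closed set is {0, 2, 3, 4, 5, 6, 7, 11, 13, 16}.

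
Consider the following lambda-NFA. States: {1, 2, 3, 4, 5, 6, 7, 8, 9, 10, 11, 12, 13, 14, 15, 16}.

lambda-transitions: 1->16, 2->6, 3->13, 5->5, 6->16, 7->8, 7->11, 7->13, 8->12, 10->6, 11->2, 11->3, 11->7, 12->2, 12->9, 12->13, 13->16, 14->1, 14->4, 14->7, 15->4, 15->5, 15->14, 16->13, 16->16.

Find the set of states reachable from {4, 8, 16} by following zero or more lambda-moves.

{2, 4, 6, 8, 9, 12, 13, 16}

Start with {4, 8, 16}.
From 8 via lambda: add 12.
From 16 via lambda: add 13.
From 12 via lambda: add 2, 9.
From 2 via lambda: add 6.
No new states can be added; the closed set is {2, 4, 6, 8, 9, 12, 13, 16}.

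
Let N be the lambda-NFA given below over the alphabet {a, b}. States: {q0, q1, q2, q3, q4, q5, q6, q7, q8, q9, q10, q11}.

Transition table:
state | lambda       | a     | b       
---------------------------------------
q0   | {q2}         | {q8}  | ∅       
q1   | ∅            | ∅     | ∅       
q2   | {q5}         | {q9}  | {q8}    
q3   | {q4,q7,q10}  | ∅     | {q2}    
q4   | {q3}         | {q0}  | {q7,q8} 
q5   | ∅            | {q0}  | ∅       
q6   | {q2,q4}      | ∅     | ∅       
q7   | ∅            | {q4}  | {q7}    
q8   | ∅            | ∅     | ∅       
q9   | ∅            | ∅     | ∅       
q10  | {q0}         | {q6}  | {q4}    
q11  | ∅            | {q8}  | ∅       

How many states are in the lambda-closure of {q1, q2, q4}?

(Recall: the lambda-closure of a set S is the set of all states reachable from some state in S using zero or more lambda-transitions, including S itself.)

Start with {q1, q2, q4}.
From q2 via lambda: add q5.
From q4 via lambda: add q3.
From q3 via lambda: add q7, q10.
From q10 via lambda: add q0.
lambda-closure = {q0, q1, q2, q3, q4, q5, q7, q10}, which has 8 states.

8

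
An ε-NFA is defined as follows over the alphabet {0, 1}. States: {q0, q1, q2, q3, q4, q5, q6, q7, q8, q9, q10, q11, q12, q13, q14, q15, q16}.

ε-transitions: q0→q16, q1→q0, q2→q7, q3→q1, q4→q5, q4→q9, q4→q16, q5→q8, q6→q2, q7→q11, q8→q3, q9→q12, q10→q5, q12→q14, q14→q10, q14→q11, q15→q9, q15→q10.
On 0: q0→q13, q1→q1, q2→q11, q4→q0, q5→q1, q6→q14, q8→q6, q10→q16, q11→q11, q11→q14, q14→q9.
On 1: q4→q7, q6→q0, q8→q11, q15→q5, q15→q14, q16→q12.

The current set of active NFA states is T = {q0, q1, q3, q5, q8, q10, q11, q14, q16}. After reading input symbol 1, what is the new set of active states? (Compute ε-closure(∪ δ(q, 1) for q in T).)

{q0, q1, q3, q5, q8, q10, q11, q12, q14, q16}

q8 on 1 → {q11}.
q16 on 1 → {q12}.
No 1-transition from q0, q1, q3, q5, q10, q11, q14.
Union after reading 1: {q11, q12}.
Now take the ε-closure:
From q12 via ε: add q14.
From q14 via ε: add q10.
From q10 via ε: add q5.
From q5 via ε: add q8.
From q8 via ε: add q3.
From q3 via ε: add q1.
From q1 via ε: add q0.
From q0 via ε: add q16.
No new states can be added; the closed set is {q0, q1, q3, q5, q8, q10, q11, q12, q14, q16}.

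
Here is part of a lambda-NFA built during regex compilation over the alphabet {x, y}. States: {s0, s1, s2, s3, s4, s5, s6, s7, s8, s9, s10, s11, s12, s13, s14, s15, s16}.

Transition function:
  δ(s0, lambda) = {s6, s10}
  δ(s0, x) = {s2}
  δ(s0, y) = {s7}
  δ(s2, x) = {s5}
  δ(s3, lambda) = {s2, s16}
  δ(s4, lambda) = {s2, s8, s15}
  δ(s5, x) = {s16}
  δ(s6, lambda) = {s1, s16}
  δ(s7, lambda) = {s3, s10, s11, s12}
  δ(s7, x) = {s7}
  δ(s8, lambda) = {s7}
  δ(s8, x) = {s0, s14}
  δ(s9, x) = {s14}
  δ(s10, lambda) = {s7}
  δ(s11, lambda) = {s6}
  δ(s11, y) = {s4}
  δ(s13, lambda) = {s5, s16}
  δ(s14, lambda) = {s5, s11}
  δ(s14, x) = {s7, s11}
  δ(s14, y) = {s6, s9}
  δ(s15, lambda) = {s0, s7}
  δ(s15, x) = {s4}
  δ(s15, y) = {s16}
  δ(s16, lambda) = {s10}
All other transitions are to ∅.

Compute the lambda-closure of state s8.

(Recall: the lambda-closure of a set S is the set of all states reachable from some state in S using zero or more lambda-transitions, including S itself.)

Start with {s8}.
From s8 via lambda: add s7.
From s7 via lambda: add s3, s10, s11, s12.
From s3 via lambda: add s2, s16.
From s11 via lambda: add s6.
From s6 via lambda: add s1.
No new states can be added; the closed set is {s1, s2, s3, s6, s7, s8, s10, s11, s12, s16}.

{s1, s2, s3, s6, s7, s8, s10, s11, s12, s16}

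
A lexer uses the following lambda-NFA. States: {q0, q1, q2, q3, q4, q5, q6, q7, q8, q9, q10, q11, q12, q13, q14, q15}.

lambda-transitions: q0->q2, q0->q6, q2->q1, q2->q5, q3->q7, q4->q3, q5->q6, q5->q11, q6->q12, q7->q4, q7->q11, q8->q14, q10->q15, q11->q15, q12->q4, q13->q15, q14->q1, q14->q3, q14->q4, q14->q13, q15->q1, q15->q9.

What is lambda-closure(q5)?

Start with {q5}.
From q5 via lambda: add q6, q11.
From q6 via lambda: add q12.
From q11 via lambda: add q15.
From q12 via lambda: add q4.
From q15 via lambda: add q1, q9.
From q4 via lambda: add q3.
From q3 via lambda: add q7.
No new states can be added; the closed set is {q1, q3, q4, q5, q6, q7, q9, q11, q12, q15}.

{q1, q3, q4, q5, q6, q7, q9, q11, q12, q15}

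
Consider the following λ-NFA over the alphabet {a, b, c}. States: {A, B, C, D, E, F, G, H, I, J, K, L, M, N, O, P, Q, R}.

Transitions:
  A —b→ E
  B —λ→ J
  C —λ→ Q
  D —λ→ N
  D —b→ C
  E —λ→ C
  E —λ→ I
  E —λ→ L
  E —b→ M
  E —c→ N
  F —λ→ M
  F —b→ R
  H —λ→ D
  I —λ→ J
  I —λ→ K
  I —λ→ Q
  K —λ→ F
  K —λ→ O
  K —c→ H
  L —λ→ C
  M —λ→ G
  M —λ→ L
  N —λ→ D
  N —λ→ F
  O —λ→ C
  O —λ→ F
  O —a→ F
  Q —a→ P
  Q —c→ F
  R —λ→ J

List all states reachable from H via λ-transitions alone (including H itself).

{C, D, F, G, H, L, M, N, Q}

Start with {H}.
From H via λ: add D.
From D via λ: add N.
From N via λ: add F.
From F via λ: add M.
From M via λ: add G, L.
From L via λ: add C.
From C via λ: add Q.
No new states can be added; the closed set is {C, D, F, G, H, L, M, N, Q}.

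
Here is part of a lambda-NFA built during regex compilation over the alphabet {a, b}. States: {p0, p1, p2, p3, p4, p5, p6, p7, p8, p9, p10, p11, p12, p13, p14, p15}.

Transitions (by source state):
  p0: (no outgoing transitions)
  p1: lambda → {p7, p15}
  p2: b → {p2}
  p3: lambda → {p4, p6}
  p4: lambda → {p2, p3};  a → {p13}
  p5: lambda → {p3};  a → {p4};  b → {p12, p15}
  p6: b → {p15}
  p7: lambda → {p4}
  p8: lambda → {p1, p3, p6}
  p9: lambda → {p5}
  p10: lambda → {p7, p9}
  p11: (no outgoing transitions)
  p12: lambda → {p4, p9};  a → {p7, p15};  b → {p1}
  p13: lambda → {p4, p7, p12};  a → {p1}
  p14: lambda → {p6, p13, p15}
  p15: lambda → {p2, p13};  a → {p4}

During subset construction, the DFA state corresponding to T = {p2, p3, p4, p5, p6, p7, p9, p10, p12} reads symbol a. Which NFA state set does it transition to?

{p2, p3, p4, p5, p6, p7, p9, p12, p13, p15}

p4 on a → {p13}.
p5 on a → {p4}.
p12 on a → {p7, p15}.
No a-transition from p2, p3, p6, p7, p9, p10.
Union after reading a: {p4, p7, p13, p15}.
Now take the lambda-closure:
From p4 via lambda: add p2, p3.
From p13 via lambda: add p12.
From p3 via lambda: add p6.
From p12 via lambda: add p9.
From p9 via lambda: add p5.
No new states can be added; the closed set is {p2, p3, p4, p5, p6, p7, p9, p12, p13, p15}.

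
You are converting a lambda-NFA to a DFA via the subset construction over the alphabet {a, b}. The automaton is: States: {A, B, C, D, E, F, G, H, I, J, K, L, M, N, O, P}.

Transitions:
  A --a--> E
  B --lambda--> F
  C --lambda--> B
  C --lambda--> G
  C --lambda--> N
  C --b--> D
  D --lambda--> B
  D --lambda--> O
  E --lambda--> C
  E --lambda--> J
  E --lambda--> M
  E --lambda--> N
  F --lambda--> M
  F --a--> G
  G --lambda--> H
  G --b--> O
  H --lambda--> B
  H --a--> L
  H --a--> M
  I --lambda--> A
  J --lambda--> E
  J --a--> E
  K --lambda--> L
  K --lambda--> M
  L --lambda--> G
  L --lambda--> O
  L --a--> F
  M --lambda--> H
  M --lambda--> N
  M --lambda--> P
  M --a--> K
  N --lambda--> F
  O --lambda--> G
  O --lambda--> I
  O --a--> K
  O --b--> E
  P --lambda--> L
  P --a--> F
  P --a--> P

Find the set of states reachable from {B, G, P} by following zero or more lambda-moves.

{A, B, F, G, H, I, L, M, N, O, P}

Start with {B, G, P}.
From B via lambda: add F.
From G via lambda: add H.
From P via lambda: add L.
From F via lambda: add M.
From L via lambda: add O.
From M via lambda: add N.
From O via lambda: add I.
From I via lambda: add A.
No new states can be added; the closed set is {A, B, F, G, H, I, L, M, N, O, P}.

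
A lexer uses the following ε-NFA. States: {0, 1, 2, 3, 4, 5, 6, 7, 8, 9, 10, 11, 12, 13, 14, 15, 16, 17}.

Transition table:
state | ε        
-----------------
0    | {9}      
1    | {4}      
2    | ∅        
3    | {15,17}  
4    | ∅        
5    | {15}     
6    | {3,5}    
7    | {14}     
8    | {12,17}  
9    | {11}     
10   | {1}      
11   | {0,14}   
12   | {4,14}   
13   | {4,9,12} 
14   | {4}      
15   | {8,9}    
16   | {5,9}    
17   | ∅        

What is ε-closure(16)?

Start with {16}.
From 16 via ε: add 5, 9.
From 5 via ε: add 15.
From 9 via ε: add 11.
From 11 via ε: add 0, 14.
From 15 via ε: add 8.
From 8 via ε: add 12, 17.
From 14 via ε: add 4.
No new states can be added; the closed set is {0, 4, 5, 8, 9, 11, 12, 14, 15, 16, 17}.

{0, 4, 5, 8, 9, 11, 12, 14, 15, 16, 17}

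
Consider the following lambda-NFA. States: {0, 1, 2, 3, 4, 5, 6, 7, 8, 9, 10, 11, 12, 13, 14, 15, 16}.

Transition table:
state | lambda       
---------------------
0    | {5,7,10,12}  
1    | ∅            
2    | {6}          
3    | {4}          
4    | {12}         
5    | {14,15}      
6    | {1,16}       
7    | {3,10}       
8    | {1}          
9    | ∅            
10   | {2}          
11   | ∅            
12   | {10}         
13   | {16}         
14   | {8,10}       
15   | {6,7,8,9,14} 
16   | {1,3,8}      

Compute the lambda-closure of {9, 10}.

{1, 2, 3, 4, 6, 8, 9, 10, 12, 16}

Start with {9, 10}.
From 10 via lambda: add 2.
From 2 via lambda: add 6.
From 6 via lambda: add 1, 16.
From 16 via lambda: add 3, 8.
From 3 via lambda: add 4.
From 4 via lambda: add 12.
No new states can be added; the closed set is {1, 2, 3, 4, 6, 8, 9, 10, 12, 16}.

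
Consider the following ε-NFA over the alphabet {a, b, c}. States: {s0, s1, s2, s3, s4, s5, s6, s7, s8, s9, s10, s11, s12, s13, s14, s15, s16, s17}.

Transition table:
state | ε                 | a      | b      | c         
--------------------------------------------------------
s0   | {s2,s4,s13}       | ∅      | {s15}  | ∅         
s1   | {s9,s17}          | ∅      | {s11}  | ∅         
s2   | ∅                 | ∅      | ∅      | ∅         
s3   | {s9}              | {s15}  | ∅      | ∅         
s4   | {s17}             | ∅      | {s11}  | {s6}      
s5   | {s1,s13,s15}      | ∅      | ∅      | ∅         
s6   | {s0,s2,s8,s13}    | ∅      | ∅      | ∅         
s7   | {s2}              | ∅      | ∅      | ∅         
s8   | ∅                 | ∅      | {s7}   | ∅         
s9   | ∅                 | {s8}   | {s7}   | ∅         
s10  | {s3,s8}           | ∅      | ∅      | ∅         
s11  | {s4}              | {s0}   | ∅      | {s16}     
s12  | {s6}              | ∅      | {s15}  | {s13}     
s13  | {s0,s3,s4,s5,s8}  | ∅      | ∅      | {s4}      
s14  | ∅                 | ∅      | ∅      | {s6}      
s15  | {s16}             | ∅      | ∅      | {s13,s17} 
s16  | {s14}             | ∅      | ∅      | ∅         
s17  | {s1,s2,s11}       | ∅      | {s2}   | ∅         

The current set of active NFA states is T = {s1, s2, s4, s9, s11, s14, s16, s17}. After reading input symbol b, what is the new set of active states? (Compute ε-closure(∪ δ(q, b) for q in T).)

s1 on b → {s11}.
s4 on b → {s11}.
s9 on b → {s7}.
s17 on b → {s2}.
No b-transition from s2, s11, s14, s16.
Union after reading b: {s2, s7, s11}.
Now take the ε-closure:
From s11 via ε: add s4.
From s4 via ε: add s17.
From s17 via ε: add s1.
From s1 via ε: add s9.
No new states can be added; the closed set is {s1, s2, s4, s7, s9, s11, s17}.

{s1, s2, s4, s7, s9, s11, s17}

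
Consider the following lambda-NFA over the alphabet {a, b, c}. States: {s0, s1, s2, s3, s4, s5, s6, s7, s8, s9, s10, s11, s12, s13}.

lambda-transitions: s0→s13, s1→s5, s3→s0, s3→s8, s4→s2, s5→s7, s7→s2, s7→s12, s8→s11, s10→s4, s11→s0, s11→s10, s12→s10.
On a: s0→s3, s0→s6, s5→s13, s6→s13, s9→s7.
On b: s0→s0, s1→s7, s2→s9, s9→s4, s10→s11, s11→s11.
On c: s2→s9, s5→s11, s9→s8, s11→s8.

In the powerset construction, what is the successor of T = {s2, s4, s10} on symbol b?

s2 on b → {s9}.
s10 on b → {s11}.
No b-transition from s4.
Union after reading b: {s9, s11}.
Now take the lambda-closure:
From s11 via lambda: add s0, s10.
From s0 via lambda: add s13.
From s10 via lambda: add s4.
From s4 via lambda: add s2.
No new states can be added; the closed set is {s0, s2, s4, s9, s10, s11, s13}.

{s0, s2, s4, s9, s10, s11, s13}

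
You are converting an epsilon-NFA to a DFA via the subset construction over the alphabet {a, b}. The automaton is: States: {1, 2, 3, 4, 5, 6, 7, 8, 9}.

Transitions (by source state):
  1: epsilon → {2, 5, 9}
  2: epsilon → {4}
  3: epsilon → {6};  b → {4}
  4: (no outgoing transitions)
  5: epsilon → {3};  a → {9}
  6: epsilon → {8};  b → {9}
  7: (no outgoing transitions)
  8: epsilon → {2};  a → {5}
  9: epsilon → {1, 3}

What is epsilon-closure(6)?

Start with {6}.
From 6 via epsilon: add 8.
From 8 via epsilon: add 2.
From 2 via epsilon: add 4.
No new states can be added; the closed set is {2, 4, 6, 8}.

{2, 4, 6, 8}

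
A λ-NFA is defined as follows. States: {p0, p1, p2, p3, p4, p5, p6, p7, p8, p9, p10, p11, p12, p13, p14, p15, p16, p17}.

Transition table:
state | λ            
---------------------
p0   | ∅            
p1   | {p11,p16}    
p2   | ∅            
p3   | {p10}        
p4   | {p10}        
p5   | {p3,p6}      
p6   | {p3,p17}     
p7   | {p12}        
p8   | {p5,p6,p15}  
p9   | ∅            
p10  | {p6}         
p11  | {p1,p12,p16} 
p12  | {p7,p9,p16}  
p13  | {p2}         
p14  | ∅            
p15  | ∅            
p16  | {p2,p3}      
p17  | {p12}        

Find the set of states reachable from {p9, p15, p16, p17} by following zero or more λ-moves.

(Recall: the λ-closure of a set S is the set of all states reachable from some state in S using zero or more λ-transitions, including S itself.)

Start with {p9, p15, p16, p17}.
From p16 via λ: add p2, p3.
From p17 via λ: add p12.
From p3 via λ: add p10.
From p12 via λ: add p7.
From p10 via λ: add p6.
No new states can be added; the closed set is {p2, p3, p6, p7, p9, p10, p12, p15, p16, p17}.

{p2, p3, p6, p7, p9, p10, p12, p15, p16, p17}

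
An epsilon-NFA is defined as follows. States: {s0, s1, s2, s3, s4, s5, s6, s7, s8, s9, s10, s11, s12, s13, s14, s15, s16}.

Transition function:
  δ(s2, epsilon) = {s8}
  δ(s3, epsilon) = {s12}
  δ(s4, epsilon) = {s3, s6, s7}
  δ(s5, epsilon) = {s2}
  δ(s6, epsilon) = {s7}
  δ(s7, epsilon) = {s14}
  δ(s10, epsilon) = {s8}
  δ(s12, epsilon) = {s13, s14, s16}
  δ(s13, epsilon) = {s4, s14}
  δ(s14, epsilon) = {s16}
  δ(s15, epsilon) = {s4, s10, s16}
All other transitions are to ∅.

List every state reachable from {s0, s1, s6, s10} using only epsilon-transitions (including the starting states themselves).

{s0, s1, s6, s7, s8, s10, s14, s16}

Start with {s0, s1, s6, s10}.
From s6 via epsilon: add s7.
From s10 via epsilon: add s8.
From s7 via epsilon: add s14.
From s14 via epsilon: add s16.
No new states can be added; the closed set is {s0, s1, s6, s7, s8, s10, s14, s16}.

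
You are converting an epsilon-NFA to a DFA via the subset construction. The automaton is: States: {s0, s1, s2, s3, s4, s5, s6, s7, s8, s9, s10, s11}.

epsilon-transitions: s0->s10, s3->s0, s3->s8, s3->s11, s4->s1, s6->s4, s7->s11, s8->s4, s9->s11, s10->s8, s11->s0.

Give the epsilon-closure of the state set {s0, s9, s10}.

Start with {s0, s9, s10}.
From s9 via epsilon: add s11.
From s10 via epsilon: add s8.
From s8 via epsilon: add s4.
From s4 via epsilon: add s1.
No new states can be added; the closed set is {s0, s1, s4, s8, s9, s10, s11}.

{s0, s1, s4, s8, s9, s10, s11}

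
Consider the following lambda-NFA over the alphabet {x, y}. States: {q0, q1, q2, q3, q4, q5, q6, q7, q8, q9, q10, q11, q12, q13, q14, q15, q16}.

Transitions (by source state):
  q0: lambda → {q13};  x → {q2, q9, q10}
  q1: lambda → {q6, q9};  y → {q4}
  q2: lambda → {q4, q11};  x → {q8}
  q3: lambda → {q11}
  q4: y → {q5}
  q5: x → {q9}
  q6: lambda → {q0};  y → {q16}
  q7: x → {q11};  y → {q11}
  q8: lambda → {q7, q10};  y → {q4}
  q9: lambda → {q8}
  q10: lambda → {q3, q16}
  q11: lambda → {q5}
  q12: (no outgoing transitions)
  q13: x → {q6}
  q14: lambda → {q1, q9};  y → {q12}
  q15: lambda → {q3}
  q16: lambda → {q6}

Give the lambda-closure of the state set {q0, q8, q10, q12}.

{q0, q3, q5, q6, q7, q8, q10, q11, q12, q13, q16}

Start with {q0, q8, q10, q12}.
From q0 via lambda: add q13.
From q8 via lambda: add q7.
From q10 via lambda: add q3, q16.
From q3 via lambda: add q11.
From q16 via lambda: add q6.
From q11 via lambda: add q5.
No new states can be added; the closed set is {q0, q3, q5, q6, q7, q8, q10, q11, q12, q13, q16}.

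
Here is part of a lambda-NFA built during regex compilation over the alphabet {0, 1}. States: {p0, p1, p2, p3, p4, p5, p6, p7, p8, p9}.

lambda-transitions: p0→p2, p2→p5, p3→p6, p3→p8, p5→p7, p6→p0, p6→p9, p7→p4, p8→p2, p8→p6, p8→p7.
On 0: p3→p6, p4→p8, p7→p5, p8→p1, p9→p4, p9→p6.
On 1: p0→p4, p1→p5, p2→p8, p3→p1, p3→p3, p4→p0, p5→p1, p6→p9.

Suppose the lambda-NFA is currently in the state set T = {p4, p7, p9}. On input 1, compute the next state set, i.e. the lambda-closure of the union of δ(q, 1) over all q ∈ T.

p4 on 1 → {p0}.
No 1-transition from p7, p9.
Union after reading 1: {p0}.
Now take the lambda-closure:
From p0 via lambda: add p2.
From p2 via lambda: add p5.
From p5 via lambda: add p7.
From p7 via lambda: add p4.
No new states can be added; the closed set is {p0, p2, p4, p5, p7}.

{p0, p2, p4, p5, p7}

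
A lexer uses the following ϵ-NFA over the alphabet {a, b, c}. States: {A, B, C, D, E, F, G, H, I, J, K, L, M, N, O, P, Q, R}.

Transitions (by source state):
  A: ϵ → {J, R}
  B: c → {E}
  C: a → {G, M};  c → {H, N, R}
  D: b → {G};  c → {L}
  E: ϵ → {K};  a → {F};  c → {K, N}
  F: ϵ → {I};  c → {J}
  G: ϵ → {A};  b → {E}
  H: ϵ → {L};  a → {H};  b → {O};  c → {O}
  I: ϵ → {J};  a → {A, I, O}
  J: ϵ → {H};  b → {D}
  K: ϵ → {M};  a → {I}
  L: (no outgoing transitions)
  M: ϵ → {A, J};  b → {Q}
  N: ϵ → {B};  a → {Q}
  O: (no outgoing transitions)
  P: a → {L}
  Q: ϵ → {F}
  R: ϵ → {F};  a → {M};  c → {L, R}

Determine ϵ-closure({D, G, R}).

{A, D, F, G, H, I, J, L, R}

Start with {D, G, R}.
From G via ϵ: add A.
From R via ϵ: add F.
From A via ϵ: add J.
From F via ϵ: add I.
From J via ϵ: add H.
From H via ϵ: add L.
No new states can be added; the closed set is {A, D, F, G, H, I, J, L, R}.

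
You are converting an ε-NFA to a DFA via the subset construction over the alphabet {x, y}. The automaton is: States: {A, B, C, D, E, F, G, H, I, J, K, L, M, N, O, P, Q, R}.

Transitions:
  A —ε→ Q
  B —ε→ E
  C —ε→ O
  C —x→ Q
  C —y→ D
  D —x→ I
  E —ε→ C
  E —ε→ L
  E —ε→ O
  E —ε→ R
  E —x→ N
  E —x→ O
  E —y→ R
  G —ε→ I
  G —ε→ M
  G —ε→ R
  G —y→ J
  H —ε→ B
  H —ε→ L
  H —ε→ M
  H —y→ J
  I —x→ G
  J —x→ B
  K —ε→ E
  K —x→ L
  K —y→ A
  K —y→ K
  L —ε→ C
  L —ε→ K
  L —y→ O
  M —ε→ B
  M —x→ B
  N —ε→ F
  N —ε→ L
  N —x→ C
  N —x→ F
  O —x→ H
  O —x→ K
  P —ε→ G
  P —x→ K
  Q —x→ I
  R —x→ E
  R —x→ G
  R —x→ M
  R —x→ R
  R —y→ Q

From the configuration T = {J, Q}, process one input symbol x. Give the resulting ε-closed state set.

J on x → {B}.
Q on x → {I}.
Union after reading x: {B, I}.
Now take the ε-closure:
From B via ε: add E.
From E via ε: add C, L, O, R.
From L via ε: add K.
No new states can be added; the closed set is {B, C, E, I, K, L, O, R}.

{B, C, E, I, K, L, O, R}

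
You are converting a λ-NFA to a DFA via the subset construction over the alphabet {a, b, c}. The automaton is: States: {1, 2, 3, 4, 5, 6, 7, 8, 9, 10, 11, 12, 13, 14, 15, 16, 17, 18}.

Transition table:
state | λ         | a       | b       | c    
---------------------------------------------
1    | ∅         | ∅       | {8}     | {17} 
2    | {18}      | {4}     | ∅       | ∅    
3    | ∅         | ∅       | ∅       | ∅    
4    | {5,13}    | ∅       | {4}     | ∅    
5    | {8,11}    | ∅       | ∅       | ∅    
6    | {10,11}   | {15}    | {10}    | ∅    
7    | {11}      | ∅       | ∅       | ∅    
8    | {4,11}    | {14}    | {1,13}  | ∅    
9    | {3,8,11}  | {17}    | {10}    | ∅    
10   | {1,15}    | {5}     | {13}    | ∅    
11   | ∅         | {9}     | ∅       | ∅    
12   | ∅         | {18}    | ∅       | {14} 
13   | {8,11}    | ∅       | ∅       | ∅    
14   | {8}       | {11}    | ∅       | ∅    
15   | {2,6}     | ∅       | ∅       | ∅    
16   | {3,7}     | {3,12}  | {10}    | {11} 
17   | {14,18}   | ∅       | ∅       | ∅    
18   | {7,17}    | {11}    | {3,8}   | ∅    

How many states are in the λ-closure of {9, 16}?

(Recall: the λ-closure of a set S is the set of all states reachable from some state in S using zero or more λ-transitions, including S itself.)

9

Start with {9, 16}.
From 9 via λ: add 3, 8, 11.
From 16 via λ: add 7.
From 8 via λ: add 4.
From 4 via λ: add 5, 13.
λ-closure = {3, 4, 5, 7, 8, 9, 11, 13, 16}, which has 9 states.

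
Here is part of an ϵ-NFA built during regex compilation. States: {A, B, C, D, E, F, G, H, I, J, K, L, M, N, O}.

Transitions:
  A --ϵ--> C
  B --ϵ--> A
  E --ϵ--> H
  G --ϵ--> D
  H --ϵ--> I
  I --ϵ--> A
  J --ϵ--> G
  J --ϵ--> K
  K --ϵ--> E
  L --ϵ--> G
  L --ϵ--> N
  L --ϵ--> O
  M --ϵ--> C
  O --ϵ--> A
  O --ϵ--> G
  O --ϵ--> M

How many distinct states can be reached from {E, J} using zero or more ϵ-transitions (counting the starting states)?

9

Start with {E, J}.
From E via ϵ: add H.
From J via ϵ: add G, K.
From G via ϵ: add D.
From H via ϵ: add I.
From I via ϵ: add A.
From A via ϵ: add C.
ϵ-closure = {A, C, D, E, G, H, I, J, K}, which has 9 states.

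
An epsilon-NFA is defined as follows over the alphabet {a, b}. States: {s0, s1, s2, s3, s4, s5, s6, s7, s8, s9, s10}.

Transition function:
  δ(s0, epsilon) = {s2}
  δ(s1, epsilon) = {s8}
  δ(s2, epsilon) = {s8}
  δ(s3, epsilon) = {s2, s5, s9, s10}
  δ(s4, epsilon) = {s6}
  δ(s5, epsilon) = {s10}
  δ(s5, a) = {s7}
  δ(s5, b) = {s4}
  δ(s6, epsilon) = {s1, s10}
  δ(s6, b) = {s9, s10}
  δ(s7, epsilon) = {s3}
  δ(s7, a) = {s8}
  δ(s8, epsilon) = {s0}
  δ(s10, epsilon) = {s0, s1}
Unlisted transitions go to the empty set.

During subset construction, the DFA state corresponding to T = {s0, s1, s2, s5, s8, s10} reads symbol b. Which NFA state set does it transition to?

s5 on b → {s4}.
No b-transition from s0, s1, s2, s8, s10.
Union after reading b: {s4}.
Now take the epsilon-closure:
From s4 via epsilon: add s6.
From s6 via epsilon: add s1, s10.
From s1 via epsilon: add s8.
From s10 via epsilon: add s0.
From s0 via epsilon: add s2.
No new states can be added; the closed set is {s0, s1, s2, s4, s6, s8, s10}.

{s0, s1, s2, s4, s6, s8, s10}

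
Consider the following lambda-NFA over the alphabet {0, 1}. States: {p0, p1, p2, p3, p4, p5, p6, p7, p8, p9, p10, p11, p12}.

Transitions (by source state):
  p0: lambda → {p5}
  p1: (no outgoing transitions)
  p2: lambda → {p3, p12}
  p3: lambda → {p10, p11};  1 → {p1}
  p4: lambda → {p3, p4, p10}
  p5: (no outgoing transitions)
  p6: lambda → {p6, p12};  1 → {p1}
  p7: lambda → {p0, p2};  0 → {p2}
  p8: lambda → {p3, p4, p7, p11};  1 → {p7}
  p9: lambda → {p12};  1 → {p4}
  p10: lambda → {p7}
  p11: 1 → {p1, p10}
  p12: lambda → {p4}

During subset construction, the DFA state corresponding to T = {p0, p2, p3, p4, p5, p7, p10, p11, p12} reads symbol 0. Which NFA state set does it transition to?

p7 on 0 → {p2}.
No 0-transition from p0, p2, p3, p4, p5, p10, p11, p12.
Union after reading 0: {p2}.
Now take the lambda-closure:
From p2 via lambda: add p3, p12.
From p3 via lambda: add p10, p11.
From p12 via lambda: add p4.
From p10 via lambda: add p7.
From p7 via lambda: add p0.
From p0 via lambda: add p5.
No new states can be added; the closed set is {p0, p2, p3, p4, p5, p7, p10, p11, p12}.

{p0, p2, p3, p4, p5, p7, p10, p11, p12}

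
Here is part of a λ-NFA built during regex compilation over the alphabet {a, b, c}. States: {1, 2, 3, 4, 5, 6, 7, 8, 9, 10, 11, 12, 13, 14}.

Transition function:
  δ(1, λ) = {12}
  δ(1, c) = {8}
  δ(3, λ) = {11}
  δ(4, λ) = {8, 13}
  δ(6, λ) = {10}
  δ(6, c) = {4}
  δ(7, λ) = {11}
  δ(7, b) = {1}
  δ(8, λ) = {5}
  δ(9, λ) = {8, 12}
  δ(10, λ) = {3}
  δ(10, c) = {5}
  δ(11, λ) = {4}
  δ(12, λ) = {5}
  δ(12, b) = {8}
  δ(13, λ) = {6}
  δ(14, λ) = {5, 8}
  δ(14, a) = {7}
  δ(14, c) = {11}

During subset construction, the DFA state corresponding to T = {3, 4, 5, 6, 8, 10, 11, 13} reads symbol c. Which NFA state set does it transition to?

6 on c → {4}.
10 on c → {5}.
No c-transition from 3, 4, 5, 8, 11, 13.
Union after reading c: {4, 5}.
Now take the λ-closure:
From 4 via λ: add 8, 13.
From 13 via λ: add 6.
From 6 via λ: add 10.
From 10 via λ: add 3.
From 3 via λ: add 11.
No new states can be added; the closed set is {3, 4, 5, 6, 8, 10, 11, 13}.

{3, 4, 5, 6, 8, 10, 11, 13}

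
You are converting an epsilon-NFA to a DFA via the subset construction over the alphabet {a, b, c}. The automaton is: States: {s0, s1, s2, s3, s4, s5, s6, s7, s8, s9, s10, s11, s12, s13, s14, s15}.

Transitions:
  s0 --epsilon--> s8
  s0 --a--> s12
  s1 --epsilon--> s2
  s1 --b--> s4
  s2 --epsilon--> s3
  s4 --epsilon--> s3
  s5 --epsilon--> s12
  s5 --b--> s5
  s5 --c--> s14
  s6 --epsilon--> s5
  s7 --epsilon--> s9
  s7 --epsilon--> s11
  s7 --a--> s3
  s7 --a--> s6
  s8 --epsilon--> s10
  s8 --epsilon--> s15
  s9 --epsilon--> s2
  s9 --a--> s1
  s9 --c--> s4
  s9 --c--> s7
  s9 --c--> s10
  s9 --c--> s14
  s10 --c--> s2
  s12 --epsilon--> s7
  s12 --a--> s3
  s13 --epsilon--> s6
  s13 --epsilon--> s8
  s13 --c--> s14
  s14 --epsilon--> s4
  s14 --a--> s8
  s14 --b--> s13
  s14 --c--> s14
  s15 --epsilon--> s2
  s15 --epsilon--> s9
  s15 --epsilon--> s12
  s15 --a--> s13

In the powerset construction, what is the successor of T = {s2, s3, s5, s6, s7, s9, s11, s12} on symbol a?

{s1, s2, s3, s5, s6, s7, s9, s11, s12}

s7 on a → {s3, s6}.
s9 on a → {s1}.
s12 on a → {s3}.
No a-transition from s2, s3, s5, s6, s11.
Union after reading a: {s1, s3, s6}.
Now take the epsilon-closure:
From s1 via epsilon: add s2.
From s6 via epsilon: add s5.
From s5 via epsilon: add s12.
From s12 via epsilon: add s7.
From s7 via epsilon: add s9, s11.
No new states can be added; the closed set is {s1, s2, s3, s5, s6, s7, s9, s11, s12}.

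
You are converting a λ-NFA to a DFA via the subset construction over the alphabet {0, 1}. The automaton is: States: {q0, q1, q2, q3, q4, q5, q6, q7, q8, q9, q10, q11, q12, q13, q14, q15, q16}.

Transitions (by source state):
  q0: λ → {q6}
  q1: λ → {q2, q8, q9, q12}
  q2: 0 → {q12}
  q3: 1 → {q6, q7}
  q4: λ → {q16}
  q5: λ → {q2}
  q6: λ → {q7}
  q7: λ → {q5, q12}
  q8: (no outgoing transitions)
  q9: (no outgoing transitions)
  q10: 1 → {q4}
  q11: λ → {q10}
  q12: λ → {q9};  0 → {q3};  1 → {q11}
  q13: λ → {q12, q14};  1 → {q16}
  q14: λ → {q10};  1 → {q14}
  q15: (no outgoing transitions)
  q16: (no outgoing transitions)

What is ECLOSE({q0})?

Start with {q0}.
From q0 via λ: add q6.
From q6 via λ: add q7.
From q7 via λ: add q5, q12.
From q5 via λ: add q2.
From q12 via λ: add q9.
No new states can be added; the closed set is {q0, q2, q5, q6, q7, q9, q12}.

{q0, q2, q5, q6, q7, q9, q12}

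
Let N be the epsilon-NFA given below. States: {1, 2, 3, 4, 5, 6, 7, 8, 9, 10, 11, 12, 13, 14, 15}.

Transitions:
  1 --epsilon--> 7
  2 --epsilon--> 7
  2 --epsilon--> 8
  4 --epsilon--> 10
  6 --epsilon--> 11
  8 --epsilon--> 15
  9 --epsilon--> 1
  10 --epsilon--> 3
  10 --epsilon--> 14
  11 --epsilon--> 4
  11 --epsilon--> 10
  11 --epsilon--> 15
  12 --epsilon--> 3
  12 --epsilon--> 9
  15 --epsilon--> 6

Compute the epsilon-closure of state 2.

Start with {2}.
From 2 via epsilon: add 7, 8.
From 8 via epsilon: add 15.
From 15 via epsilon: add 6.
From 6 via epsilon: add 11.
From 11 via epsilon: add 4, 10.
From 10 via epsilon: add 3, 14.
No new states can be added; the closed set is {2, 3, 4, 6, 7, 8, 10, 11, 14, 15}.

{2, 3, 4, 6, 7, 8, 10, 11, 14, 15}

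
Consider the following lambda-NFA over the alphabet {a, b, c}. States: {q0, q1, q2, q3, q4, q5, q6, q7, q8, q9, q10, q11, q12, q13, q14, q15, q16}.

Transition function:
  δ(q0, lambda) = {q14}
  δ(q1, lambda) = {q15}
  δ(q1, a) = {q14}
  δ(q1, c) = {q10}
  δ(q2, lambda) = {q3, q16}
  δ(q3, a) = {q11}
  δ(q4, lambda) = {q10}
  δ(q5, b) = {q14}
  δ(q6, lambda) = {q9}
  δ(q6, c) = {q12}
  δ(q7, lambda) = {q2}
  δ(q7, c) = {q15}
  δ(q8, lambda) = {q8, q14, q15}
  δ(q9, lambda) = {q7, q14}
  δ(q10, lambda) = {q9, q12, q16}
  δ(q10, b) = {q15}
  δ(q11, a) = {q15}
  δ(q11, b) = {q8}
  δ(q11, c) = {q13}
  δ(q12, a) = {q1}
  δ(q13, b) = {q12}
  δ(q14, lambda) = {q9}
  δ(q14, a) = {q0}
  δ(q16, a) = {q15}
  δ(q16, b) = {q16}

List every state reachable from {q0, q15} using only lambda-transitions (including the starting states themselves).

Start with {q0, q15}.
From q0 via lambda: add q14.
From q14 via lambda: add q9.
From q9 via lambda: add q7.
From q7 via lambda: add q2.
From q2 via lambda: add q3, q16.
No new states can be added; the closed set is {q0, q2, q3, q7, q9, q14, q15, q16}.

{q0, q2, q3, q7, q9, q14, q15, q16}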